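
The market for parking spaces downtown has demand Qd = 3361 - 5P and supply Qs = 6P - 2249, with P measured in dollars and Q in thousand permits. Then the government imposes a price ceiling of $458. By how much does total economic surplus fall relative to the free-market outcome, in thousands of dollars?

Setting quantity demanded equal to quantity supplied, 3361 - 5P = 6P - 2249, gives P* = 510 and Q* = 811.
Because the ceiling (458) lies below the market-clearing price, it is binding.
At P = 458: Qd = 3361 - 5·458 = 1071 and Qs = 6·458 - 2249 = 499.
Quantity traded falls to 499. At Q = 499 the demand price is (3361 - 499)/5 = 572.4 and the supply price is (2249 + 499)/6 = 458.
Deadweight loss = ½ · (572.4 - 458) · (811 - 499) = ½ · 114.4 · 312 = 17846.4.

17846.4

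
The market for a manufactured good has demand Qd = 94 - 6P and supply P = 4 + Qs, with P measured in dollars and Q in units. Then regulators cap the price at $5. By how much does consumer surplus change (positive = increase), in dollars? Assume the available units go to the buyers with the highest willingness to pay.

Rearranging supply gives Qs = P - 4. In a free market, 94 - 6P = P - 4 gives the equilibrium P* = 14, Q* = 10.
The ceiling of 5 is below the equilibrium price 14, so it binds.
At P = 5: Qd = 94 - 6·5 = 64 and Qs = 5 - 4 = 1.
Consumer surplus without the control is ½ · (47/3 - 14) · 10 = 25/3.
With the ceiling, 1 units are sold at 5 (assume they go to the highest-value buyers). The demand price at Q = 1 is 15.5, so CS = ½ · [(47/3 - 5) + (15.5 - 5)] · 1 = 127/12.
Change in consumer surplus = 127/12 - 25/3 = 2.25.

2.25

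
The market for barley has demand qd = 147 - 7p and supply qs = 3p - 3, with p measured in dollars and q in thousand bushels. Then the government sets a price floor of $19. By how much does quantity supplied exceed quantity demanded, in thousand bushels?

40

In a free market, 147 - 7p = 3p - 3 gives the equilibrium p* = 15, q* = 42.
The floor of 19 is above the equilibrium price 15, so it binds.
At p = 19: qd = 147 - 7·19 = 14 and qs = 3·19 - 3 = 54.
Surplus = qs - qd = 54 - 14 = 40.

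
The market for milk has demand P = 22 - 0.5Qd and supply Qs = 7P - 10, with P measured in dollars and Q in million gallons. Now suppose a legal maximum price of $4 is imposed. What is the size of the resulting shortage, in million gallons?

18

Rearranging demand gives Qd = 44 - 2P. Equilibrium: 44 - 2P = 7P - 10, so 54 = 9P and P* = 6, Q* = 32.
Because the ceiling (4) lies below the market-clearing price, it is binding.
At P = 4: Qd = 44 - 2·4 = 36 and Qs = 7·4 - 10 = 18.
Shortage = Qd - Qs = 36 - 18 = 18.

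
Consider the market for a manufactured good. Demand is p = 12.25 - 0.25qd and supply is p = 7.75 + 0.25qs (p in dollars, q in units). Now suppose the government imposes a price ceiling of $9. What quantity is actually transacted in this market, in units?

5

Rearranging demand gives qd = 49 - 4p; rearranging supply gives qs = 4p - 31. Setting quantity demanded equal to quantity supplied, 49 - 4p = 4p - 31, gives p* = 10 and q* = 9.
The ceiling of 9 is below the equilibrium price 10, so it binds.
At p = 9: qd = 49 - 4·9 = 13 and qs = 4·9 - 31 = 5.
The quantity actually transacted is the short side, supply: 5.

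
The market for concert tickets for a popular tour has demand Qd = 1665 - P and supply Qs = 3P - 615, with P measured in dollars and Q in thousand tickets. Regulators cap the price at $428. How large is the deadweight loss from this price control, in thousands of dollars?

Without the control the market clears where 1665 - P = 3P - 615, i.e. P* = 570 and Q* = 1095.
Since 428 < 570, the ceiling is binding.
At P = 428: Qd = 1665 - 428 = 1237 and Qs = 3·428 - 615 = 669.
Quantity traded falls to 669. At Q = 669 the demand price is 1665 - 669 = 996 and the supply price is (615 + 669)/3 = 428.
Deadweight loss = ½ · (996 - 428) · (1095 - 669) = ½ · 568 · 426 = 120984.

120984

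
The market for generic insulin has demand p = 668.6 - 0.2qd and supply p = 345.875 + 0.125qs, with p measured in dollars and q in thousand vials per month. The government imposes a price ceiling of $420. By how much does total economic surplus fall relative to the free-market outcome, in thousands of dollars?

Rearranging demand gives qd = 3343 - 5p; rearranging supply gives qs = 8p - 2767. Equilibrium: 3343 - 5p = 8p - 2767, so 6110 = 13p and p* = 470, q* = 993.
Because the ceiling (420) lies below the market-clearing price, it is binding.
At p = 420: qd = 3343 - 5·420 = 1243 and qs = 8·420 - 2767 = 593.
Quantity traded falls to 593. At q = 593 the demand price is (3343 - 593)/5 = 550 and the supply price is (2767 + 593)/8 = 420.
Deadweight loss = ½ · (550 - 420) · (993 - 593) = ½ · 130 · 400 = 26000.

26000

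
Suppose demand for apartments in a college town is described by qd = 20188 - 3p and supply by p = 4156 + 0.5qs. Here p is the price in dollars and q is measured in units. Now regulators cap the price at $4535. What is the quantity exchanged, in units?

758

Rearranging supply gives qs = 2p - 8312. Setting quantity demanded equal to quantity supplied, 20188 - 3p = 2p - 8312, gives p* = 5700 and q* = 3088.
Since 4535 < 5700, the ceiling is binding.
At p = 4535: qd = 20188 - 3·4535 = 6583 and qs = 2·4535 - 8312 = 758.
The quantity actually transacted is the short side, supply: 758.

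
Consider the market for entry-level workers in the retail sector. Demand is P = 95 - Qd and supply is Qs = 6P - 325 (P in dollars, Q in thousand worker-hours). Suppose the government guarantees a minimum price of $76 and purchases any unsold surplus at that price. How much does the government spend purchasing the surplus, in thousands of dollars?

Rearranging demand gives Qd = 95 - P. In a free market, 95 - P = 6P - 325 gives the equilibrium P* = 60, Q* = 35.
Since 76 > 60, the floor is binding.
At P = 76: Qd = 95 - 76 = 19 and Qs = 6·76 - 325 = 131.
Surplus = Qs - Qd = 112.
Government expenditure = surplus × support price = 112 × 76 = 8512.

8512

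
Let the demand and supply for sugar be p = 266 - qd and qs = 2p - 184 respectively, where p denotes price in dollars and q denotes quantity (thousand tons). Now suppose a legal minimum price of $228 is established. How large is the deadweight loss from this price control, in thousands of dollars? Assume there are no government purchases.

4563

Rearranging demand gives qd = 266 - p. Without the control the market clears where 266 - p = 2p - 184, i.e. p* = 150 and q* = 116.
Because the floor (228) lies above the market-clearing price, it is binding.
At p = 228: qd = 266 - 228 = 38 and qs = 2·228 - 184 = 272.
Quantity traded falls to 38. At q = 38 the demand price is 266 - 38 = 228 and the supply price is (184 + 38)/2 = 111.
Deadweight loss = ½ · (228 - 111) · (116 - 38) = ½ · 117 · 78 = 4563.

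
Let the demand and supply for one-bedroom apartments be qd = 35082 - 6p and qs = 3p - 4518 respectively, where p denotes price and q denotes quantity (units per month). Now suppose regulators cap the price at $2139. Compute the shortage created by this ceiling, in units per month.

20349

In a free market, 35082 - 6p = 3p - 4518 gives the equilibrium p* = 4400, q* = 8682.
The ceiling of 2139 is below the equilibrium price 4400, so it binds.
At p = 2139: qd = 35082 - 6·2139 = 22248 and qs = 3·2139 - 4518 = 1899.
Shortage = qd - qs = 22248 - 1899 = 20349.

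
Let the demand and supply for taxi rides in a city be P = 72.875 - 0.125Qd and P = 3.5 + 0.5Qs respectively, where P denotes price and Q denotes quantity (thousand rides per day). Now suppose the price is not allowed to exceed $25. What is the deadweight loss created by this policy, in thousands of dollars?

Rearranging demand gives Qd = 583 - 8P; rearranging supply gives Qs = 2P - 7. Equilibrium: 583 - 8P = 2P - 7, so 590 = 10P and P* = 59, Q* = 111.
Because the ceiling (25) lies below the market-clearing price, it is binding.
At P = 25: Qd = 583 - 8·25 = 383 and Qs = 2·25 - 7 = 43.
Quantity traded falls to 43. At Q = 43 the demand price is (583 - 43)/8 = 67.5 and the supply price is (7 + 43)/2 = 25.
Deadweight loss = ½ · (67.5 - 25) · (111 - 43) = ½ · 42.5 · 68 = 1445.

1445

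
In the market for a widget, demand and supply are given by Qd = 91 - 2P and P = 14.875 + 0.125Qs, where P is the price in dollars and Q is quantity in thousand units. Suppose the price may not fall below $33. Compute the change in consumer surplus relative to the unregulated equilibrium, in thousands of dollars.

-444

Rearranging supply gives Qs = 8P - 119. Setting quantity demanded equal to quantity supplied, 91 - 2P = 8P - 119, gives P* = 21 and Q* = 49.
Since 33 > 21, the floor is binding.
At P = 33: Qd = 91 - 2·33 = 25 and Qs = 8·33 - 119 = 145.
Consumer surplus without the control is ½ · (45.5 - 21) · 49 = 600.25.
With the floor, consumers buy 25 units at 33, so CS = ½ · (45.5 - 33) · 25 = 156.25.
Change in consumer surplus = 156.25 - 600.25 = -444.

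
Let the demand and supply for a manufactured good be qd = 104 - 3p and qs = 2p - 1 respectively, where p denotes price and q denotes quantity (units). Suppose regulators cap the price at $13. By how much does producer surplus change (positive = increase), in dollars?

Equilibrium: 104 - 3p = 2p - 1, so 105 = 5p and p* = 21, q* = 41.
Since 13 < 21, the ceiling is binding.
At p = 13: qd = 104 - 3·13 = 65 and qs = 2·13 - 1 = 25.
Producer surplus without the control is ½ · (21 - 0.5) · 41 = 420.25.
With the ceiling, producers sell 25 units at 13, so PS = ½ · (13 - 0.5) · 25 = 156.25.
Change in producer surplus = 156.25 - 420.25 = -264.

-264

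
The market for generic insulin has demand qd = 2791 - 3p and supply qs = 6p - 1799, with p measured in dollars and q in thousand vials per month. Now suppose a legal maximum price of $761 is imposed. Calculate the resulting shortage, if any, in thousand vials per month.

Setting quantity demanded equal to quantity supplied, 2791 - 3p = 6p - 1799, gives p* = 510 and q* = 1261.
Since 761 is above p* = 510, the ceiling does not bind and the free-market outcome prevails.
Since the control does not bind, there is no shortage.

0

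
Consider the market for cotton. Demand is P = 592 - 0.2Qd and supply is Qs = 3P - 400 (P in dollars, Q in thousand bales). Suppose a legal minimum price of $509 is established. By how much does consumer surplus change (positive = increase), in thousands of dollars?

-56737.5

Rearranging demand gives Qd = 2960 - 5P. In a free market, 2960 - 5P = 3P - 400 gives the equilibrium P* = 420, Q* = 860.
Since 509 > 420, the floor is binding.
At P = 509: Qd = 2960 - 5·509 = 415 and Qs = 3·509 - 400 = 1127.
Consumer surplus without the control is ½ · (592 - 420) · 860 = 73960.
With the floor, consumers buy 415 units at 509, so CS = ½ · (592 - 509) · 415 = 17222.5.
Change in consumer surplus = 17222.5 - 73960 = -56737.5.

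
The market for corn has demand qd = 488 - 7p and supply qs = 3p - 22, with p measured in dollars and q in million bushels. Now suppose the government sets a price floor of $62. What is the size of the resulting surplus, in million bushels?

110

In a free market, 488 - 7p = 3p - 22 gives the equilibrium p* = 51, q* = 131.
Since 62 > 51, the floor is binding.
At p = 62: qd = 488 - 7·62 = 54 and qs = 3·62 - 22 = 164.
Surplus = qs - qd = 164 - 54 = 110.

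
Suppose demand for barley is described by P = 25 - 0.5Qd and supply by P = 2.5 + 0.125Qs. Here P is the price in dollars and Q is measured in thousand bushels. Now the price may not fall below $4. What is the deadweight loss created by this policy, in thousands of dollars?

0

Rearranging demand gives Qd = 50 - 2P; rearranging supply gives Qs = 8P - 20. Equilibrium: 50 - 2P = 8P - 20, so 70 = 10P and P* = 7, Q* = 36.
Since 4 is below P* = 7, the floor does not bind and the free-market outcome prevails.
Since the control does not bind, no trades are prevented and deadweight loss is zero.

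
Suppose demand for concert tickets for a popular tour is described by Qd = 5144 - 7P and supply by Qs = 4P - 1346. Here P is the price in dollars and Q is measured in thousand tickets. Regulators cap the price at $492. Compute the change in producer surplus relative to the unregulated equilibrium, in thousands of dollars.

-80164

In a free market, 5144 - 7P = 4P - 1346 gives the equilibrium P* = 590, Q* = 1014.
The ceiling of 492 is below the equilibrium price 590, so it binds.
At P = 492: Qd = 5144 - 7·492 = 1700 and Qs = 4·492 - 1346 = 622.
Producer surplus without the control is ½ · (590 - 336.5) · 1014 = 128524.5.
With the ceiling, producers sell 622 units at 492, so PS = ½ · (492 - 336.5) · 622 = 48360.5.
Change in producer surplus = 48360.5 - 128524.5 = -80164.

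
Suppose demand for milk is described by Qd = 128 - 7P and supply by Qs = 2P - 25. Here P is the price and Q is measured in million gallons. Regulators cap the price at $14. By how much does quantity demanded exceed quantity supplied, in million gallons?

27

Without the control the market clears where 128 - 7P = 2P - 25, i.e. P* = 17 and Q* = 9.
Since 14 < 17, the ceiling is binding.
At P = 14: Qd = 128 - 7·14 = 30 and Qs = 2·14 - 25 = 3.
Shortage = Qd - Qs = 30 - 3 = 27.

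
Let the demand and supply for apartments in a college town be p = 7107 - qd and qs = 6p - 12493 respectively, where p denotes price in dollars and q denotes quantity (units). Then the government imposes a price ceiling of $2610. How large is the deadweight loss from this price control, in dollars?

Rearranging demand gives qd = 7107 - p. Equilibrium: 7107 - p = 6p - 12493, so 19600 = 7p and p* = 2800, q* = 4307.
The ceiling of 2610 is below the equilibrium price 2800, so it binds.
At p = 2610: qd = 7107 - 2610 = 4497 and qs = 6·2610 - 12493 = 3167.
Quantity traded falls to 3167. At q = 3167 the demand price is 7107 - 3167 = 3940 and the supply price is (12493 + 3167)/6 = 2610.
Deadweight loss = ½ · (3940 - 2610) · (4307 - 3167) = ½ · 1330 · 1140 = 758100.

758100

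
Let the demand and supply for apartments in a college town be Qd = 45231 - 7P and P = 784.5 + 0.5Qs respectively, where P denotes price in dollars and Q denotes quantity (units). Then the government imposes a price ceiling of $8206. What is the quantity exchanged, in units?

Rearranging supply gives Qs = 2P - 1569. Equilibrium: 45231 - 7P = 2P - 1569, so 46800 = 9P and P* = 5200, Q* = 8831.
The ceiling of 8206 is above the equilibrium price 5200, so it is not binding; the market clears at P* = 5200, Q* = 8831.

8831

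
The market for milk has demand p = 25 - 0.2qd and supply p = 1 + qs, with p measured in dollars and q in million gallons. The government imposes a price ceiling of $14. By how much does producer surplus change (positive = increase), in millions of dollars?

-115.5

Rearranging demand gives qd = 125 - 5p; rearranging supply gives qs = p - 1. In a free market, 125 - 5p = p - 1 gives the equilibrium p* = 21, q* = 20.
The ceiling of 14 is below the equilibrium price 21, so it binds.
At p = 14: qd = 125 - 5·14 = 55 and qs = 14 - 1 = 13.
Producer surplus without the control is ½ · (21 - 1) · 20 = 200.
With the ceiling, producers sell 13 units at 14, so PS = ½ · (14 - 1) · 13 = 84.5.
Change in producer surplus = 84.5 - 200 = -115.5.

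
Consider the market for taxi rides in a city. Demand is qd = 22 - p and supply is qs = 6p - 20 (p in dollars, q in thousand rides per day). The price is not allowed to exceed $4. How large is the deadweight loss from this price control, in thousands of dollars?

84

Equilibrium: 22 - p = 6p - 20, so 42 = 7p and p* = 6, q* = 16.
Because the ceiling (4) lies below the market-clearing price, it is binding.
At p = 4: qd = 22 - 4 = 18 and qs = 6·4 - 20 = 4.
Quantity traded falls to 4. At q = 4 the demand price is 22 - 4 = 18 and the supply price is (20 + 4)/6 = 4.
Deadweight loss = ½ · (18 - 4) · (16 - 4) = ½ · 14 · 12 = 84.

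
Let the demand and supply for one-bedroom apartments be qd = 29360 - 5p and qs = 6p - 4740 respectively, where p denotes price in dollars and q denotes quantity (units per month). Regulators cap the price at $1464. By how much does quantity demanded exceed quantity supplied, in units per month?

Equilibrium: 29360 - 5p = 6p - 4740, so 34100 = 11p and p* = 3100, q* = 13860.
Because the ceiling (1464) lies below the market-clearing price, it is binding.
At p = 1464: qd = 29360 - 5·1464 = 22040 and qs = 6·1464 - 4740 = 4044.
Shortage = qd - qs = 22040 - 4044 = 17996.

17996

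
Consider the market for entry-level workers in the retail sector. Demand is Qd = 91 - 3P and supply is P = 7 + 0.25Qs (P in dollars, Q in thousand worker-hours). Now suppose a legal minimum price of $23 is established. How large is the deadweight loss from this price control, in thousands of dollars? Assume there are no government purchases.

94.5

Rearranging supply gives Qs = 4P - 28. Without the control the market clears where 91 - 3P = 4P - 28, i.e. P* = 17 and Q* = 40.
Because the floor (23) lies above the market-clearing price, it is binding.
At P = 23: Qd = 91 - 3·23 = 22 and Qs = 4·23 - 28 = 64.
Quantity traded falls to 22. At Q = 22 the demand price is (91 - 22)/3 = 23 and the supply price is (28 + 22)/4 = 12.5.
Deadweight loss = ½ · (23 - 12.5) · (40 - 22) = ½ · 10.5 · 18 = 94.5.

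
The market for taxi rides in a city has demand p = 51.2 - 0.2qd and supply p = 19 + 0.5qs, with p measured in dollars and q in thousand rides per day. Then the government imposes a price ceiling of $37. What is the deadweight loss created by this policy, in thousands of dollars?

35

Rearranging demand gives qd = 256 - 5p; rearranging supply gives qs = 2p - 38. Without the control the market clears where 256 - 5p = 2p - 38, i.e. p* = 42 and q* = 46.
Because the ceiling (37) lies below the market-clearing price, it is binding.
At p = 37: qd = 256 - 5·37 = 71 and qs = 2·37 - 38 = 36.
Quantity traded falls to 36. At q = 36 the demand price is (256 - 36)/5 = 44 and the supply price is (38 + 36)/2 = 37.
Deadweight loss = ½ · (44 - 37) · (46 - 36) = ½ · 7 · 10 = 35.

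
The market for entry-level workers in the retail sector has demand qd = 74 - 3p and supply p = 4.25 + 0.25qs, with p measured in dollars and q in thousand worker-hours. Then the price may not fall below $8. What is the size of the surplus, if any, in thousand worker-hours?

Rearranging supply gives qs = 4p - 17. Setting quantity demanded equal to quantity supplied, 74 - 3p = 4p - 17, gives p* = 13 and q* = 35.
Since 8 is below p* = 13, the floor does not bind and the free-market outcome prevails.
Since the control does not bind, there is no surplus.

0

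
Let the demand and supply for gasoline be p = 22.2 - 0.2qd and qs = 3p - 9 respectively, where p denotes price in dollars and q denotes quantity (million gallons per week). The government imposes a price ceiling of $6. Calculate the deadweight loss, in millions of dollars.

194.4

Rearranging demand gives qd = 111 - 5p. Without the control the market clears where 111 - 5p = 3p - 9, i.e. p* = 15 and q* = 36.
Since 6 < 15, the ceiling is binding.
At p = 6: qd = 111 - 5·6 = 81 and qs = 3·6 - 9 = 9.
Quantity traded falls to 9. At q = 9 the demand price is (111 - 9)/5 = 20.4 and the supply price is (9 + 9)/3 = 6.
Deadweight loss = ½ · (20.4 - 6) · (36 - 9) = ½ · 14.4 · 27 = 194.4.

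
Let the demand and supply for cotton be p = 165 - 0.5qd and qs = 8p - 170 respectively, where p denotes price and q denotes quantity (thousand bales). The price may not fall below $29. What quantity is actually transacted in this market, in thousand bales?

Rearranging demand gives qd = 330 - 2p. Setting quantity demanded equal to quantity supplied, 330 - 2p = 8p - 170, gives p* = 50 and q* = 230.
The floor of 29 is below the equilibrium price 50, so it is not binding; the market clears at p* = 50, q* = 230.

230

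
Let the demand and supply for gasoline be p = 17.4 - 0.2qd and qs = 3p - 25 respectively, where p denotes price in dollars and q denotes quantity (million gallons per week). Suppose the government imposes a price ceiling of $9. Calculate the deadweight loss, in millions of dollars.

Rearranging demand gives qd = 87 - 5p. Equilibrium: 87 - 5p = 3p - 25, so 112 = 8p and p* = 14, q* = 17.
Because the ceiling (9) lies below the market-clearing price, it is binding.
At p = 9: qd = 87 - 5·9 = 42 and qs = 3·9 - 25 = 2.
Quantity traded falls to 2. At q = 2 the demand price is (87 - 2)/5 = 17 and the supply price is (25 + 2)/3 = 9.
Deadweight loss = ½ · (17 - 9) · (17 - 2) = ½ · 8 · 15 = 60.

60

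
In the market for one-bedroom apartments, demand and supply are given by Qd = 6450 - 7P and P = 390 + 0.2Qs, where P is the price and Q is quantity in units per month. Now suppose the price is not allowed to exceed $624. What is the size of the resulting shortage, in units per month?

Rearranging supply gives Qs = 5P - 1950. Without the control the market clears where 6450 - 7P = 5P - 1950, i.e. P* = 700 and Q* = 1550.
Because the ceiling (624) lies below the market-clearing price, it is binding.
At P = 624: Qd = 6450 - 7·624 = 2082 and Qs = 5·624 - 1950 = 1170.
Shortage = Qd - Qs = 2082 - 1170 = 912.

912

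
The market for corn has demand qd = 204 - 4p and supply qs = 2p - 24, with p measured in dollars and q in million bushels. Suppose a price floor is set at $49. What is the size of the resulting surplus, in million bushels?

66

In a free market, 204 - 4p = 2p - 24 gives the equilibrium p* = 38, q* = 52.
Since 49 > 38, the floor is binding.
At p = 49: qd = 204 - 4·49 = 8 and qs = 2·49 - 24 = 74.
Surplus = qs - qd = 74 - 8 = 66.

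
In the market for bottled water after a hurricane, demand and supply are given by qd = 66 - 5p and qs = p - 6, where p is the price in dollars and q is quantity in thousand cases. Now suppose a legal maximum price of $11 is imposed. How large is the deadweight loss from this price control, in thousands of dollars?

In a free market, 66 - 5p = p - 6 gives the equilibrium p* = 12, q* = 6.
Since 11 < 12, the ceiling is binding.
At p = 11: qd = 66 - 5·11 = 11 and qs = 11 - 6 = 5.
Quantity traded falls to 5. At q = 5 the demand price is (66 - 5)/5 = 12.2 and the supply price is 6 + 5 = 11.
Deadweight loss = ½ · (12.2 - 11) · (6 - 5) = ½ · 1.2 · 1 = 0.6.

0.6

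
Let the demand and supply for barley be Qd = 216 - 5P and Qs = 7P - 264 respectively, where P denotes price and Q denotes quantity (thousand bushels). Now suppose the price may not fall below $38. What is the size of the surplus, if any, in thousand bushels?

Without the control the market clears where 216 - 5P = 7P - 264, i.e. P* = 40 and Q* = 16.
The floor of 38 is below the equilibrium price 40, so it is not binding; the market clears at P* = 40, Q* = 16.
Since the control does not bind, there is no surplus.

0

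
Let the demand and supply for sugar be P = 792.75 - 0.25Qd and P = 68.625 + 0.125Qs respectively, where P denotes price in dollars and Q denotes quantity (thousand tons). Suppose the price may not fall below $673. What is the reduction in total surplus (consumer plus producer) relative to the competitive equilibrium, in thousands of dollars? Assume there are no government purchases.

Rearranging demand gives Qd = 3171 - 4P; rearranging supply gives Qs = 8P - 549. Setting quantity demanded equal to quantity supplied, 3171 - 4P = 8P - 549, gives P* = 310 and Q* = 1931.
Because the floor (673) lies above the market-clearing price, it is binding.
At P = 673: Qd = 3171 - 4·673 = 479 and Qs = 8·673 - 549 = 4835.
Quantity traded falls to 479. At Q = 479 the demand price is (3171 - 479)/4 = 673 and the supply price is (549 + 479)/8 = 128.5.
Deadweight loss = ½ · (673 - 128.5) · (1931 - 479) = ½ · 544.5 · 1452 = 395307.

395307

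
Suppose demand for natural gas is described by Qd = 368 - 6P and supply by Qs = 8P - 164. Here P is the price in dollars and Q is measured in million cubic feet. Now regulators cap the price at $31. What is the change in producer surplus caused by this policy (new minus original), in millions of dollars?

-784

Equilibrium: 368 - 6P = 8P - 164, so 532 = 14P and P* = 38, Q* = 140.
The ceiling of 31 is below the equilibrium price 38, so it binds.
At P = 31: Qd = 368 - 6·31 = 182 and Qs = 8·31 - 164 = 84.
Producer surplus without the control is ½ · (38 - 20.5) · 140 = 1225.
With the ceiling, producers sell 84 units at 31, so PS = ½ · (31 - 20.5) · 84 = 441.
Change in producer surplus = 441 - 1225 = -784.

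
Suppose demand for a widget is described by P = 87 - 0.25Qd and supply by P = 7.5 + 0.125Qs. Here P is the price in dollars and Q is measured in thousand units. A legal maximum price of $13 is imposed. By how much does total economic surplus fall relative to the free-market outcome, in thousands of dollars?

5292

Rearranging demand gives Qd = 348 - 4P; rearranging supply gives Qs = 8P - 60. Equilibrium: 348 - 4P = 8P - 60, so 408 = 12P and P* = 34, Q* = 212.
Because the ceiling (13) lies below the market-clearing price, it is binding.
At P = 13: Qd = 348 - 4·13 = 296 and Qs = 8·13 - 60 = 44.
Quantity traded falls to 44. At Q = 44 the demand price is (348 - 44)/4 = 76 and the supply price is (60 + 44)/8 = 13.
Deadweight loss = ½ · (76 - 13) · (212 - 44) = ½ · 63 · 168 = 5292.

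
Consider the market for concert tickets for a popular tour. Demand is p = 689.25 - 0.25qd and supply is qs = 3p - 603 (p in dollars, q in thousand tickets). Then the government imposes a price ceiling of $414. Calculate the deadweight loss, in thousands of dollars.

Rearranging demand gives qd = 2757 - 4p. Equilibrium: 2757 - 4p = 3p - 603, so 3360 = 7p and p* = 480, q* = 837.
Because the ceiling (414) lies below the market-clearing price, it is binding.
At p = 414: qd = 2757 - 4·414 = 1101 and qs = 3·414 - 603 = 639.
Quantity traded falls to 639. At q = 639 the demand price is (2757 - 639)/4 = 529.5 and the supply price is (603 + 639)/3 = 414.
Deadweight loss = ½ · (529.5 - 414) · (837 - 639) = ½ · 115.5 · 198 = 11434.5.

11434.5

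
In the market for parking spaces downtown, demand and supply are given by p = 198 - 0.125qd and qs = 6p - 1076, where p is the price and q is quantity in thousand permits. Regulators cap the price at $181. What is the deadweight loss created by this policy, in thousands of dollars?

Rearranging demand gives qd = 1584 - 8p. In a free market, 1584 - 8p = 6p - 1076 gives the equilibrium p* = 190, q* = 64.
Because the ceiling (181) lies below the market-clearing price, it is binding.
At p = 181: qd = 1584 - 8·181 = 136 and qs = 6·181 - 1076 = 10.
Quantity traded falls to 10. At q = 10 the demand price is (1584 - 10)/8 = 196.75 and the supply price is (1076 + 10)/6 = 181.
Deadweight loss = ½ · (196.75 - 181) · (64 - 10) = ½ · 15.75 · 54 = 425.25.

425.25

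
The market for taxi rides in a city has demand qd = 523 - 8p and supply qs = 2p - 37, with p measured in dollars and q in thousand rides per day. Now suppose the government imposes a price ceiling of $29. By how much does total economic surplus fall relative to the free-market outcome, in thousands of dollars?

911.25

Without the control the market clears where 523 - 8p = 2p - 37, i.e. p* = 56 and q* = 75.
The ceiling of 29 is below the equilibrium price 56, so it binds.
At p = 29: qd = 523 - 8·29 = 291 and qs = 2·29 - 37 = 21.
Quantity traded falls to 21. At q = 21 the demand price is (523 - 21)/8 = 62.75 and the supply price is (37 + 21)/2 = 29.
Deadweight loss = ½ · (62.75 - 29) · (75 - 21) = ½ · 33.75 · 54 = 911.25.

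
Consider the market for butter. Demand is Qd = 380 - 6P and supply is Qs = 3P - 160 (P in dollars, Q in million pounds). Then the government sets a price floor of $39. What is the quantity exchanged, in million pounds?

Without the control the market clears where 380 - 6P = 3P - 160, i.e. P* = 60 and Q* = 20.
Since 39 is below P* = 60, the floor does not bind and the free-market outcome prevails.

20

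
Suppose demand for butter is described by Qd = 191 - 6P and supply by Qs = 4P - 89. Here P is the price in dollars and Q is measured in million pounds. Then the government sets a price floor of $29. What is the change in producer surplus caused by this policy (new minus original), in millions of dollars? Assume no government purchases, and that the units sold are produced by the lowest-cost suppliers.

12.5

Setting quantity demanded equal to quantity supplied, 191 - 6P = 4P - 89, gives P* = 28 and Q* = 23.
The floor of 29 is above the equilibrium price 28, so it binds.
At P = 29: Qd = 191 - 6·29 = 17 and Qs = 4·29 - 89 = 27.
Producer surplus without the control is ½ · (28 - 22.25) · 23 = 66.125.
With the floor, 17 units are sold at 29. The supply price at Q = 17 is 26.5, so PS = ½ · [(29 - 22.25) + (29 - 26.5)] · 17 = 78.625.
Change in producer surplus = 78.625 - 66.125 = 12.5.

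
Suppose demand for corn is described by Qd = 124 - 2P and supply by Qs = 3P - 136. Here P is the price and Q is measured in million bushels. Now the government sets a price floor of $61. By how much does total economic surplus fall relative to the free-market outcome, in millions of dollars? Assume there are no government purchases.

135

Setting quantity demanded equal to quantity supplied, 124 - 2P = 3P - 136, gives P* = 52 and Q* = 20.
The floor of 61 is above the equilibrium price 52, so it binds.
At P = 61: Qd = 124 - 2·61 = 2 and Qs = 3·61 - 136 = 47.
Quantity traded falls to 2. At Q = 2 the demand price is (124 - 2)/2 = 61 and the supply price is (136 + 2)/3 = 46.
Deadweight loss = ½ · (61 - 46) · (20 - 2) = ½ · 15 · 18 = 135.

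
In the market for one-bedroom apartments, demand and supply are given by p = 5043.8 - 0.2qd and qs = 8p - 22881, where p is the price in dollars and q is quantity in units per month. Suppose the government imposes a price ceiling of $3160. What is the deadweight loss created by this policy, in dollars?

3032640

Rearranging demand gives qd = 25219 - 5p. In a free market, 25219 - 5p = 8p - 22881 gives the equilibrium p* = 3700, q* = 6719.
The ceiling of 3160 is below the equilibrium price 3700, so it binds.
At p = 3160: qd = 25219 - 5·3160 = 9419 and qs = 8·3160 - 22881 = 2399.
Quantity traded falls to 2399. At q = 2399 the demand price is (25219 - 2399)/5 = 4564 and the supply price is (22881 + 2399)/8 = 3160.
Deadweight loss = ½ · (4564 - 3160) · (6719 - 2399) = ½ · 1404 · 4320 = 3032640.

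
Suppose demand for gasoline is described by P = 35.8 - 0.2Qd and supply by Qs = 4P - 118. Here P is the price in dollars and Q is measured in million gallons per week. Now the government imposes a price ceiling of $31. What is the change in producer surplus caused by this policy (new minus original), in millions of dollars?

-20

Rearranging demand gives Qd = 179 - 5P. Without the control the market clears where 179 - 5P = 4P - 118, i.e. P* = 33 and Q* = 14.
The ceiling of 31 is below the equilibrium price 33, so it binds.
At P = 31: Qd = 179 - 5·31 = 24 and Qs = 4·31 - 118 = 6.
Producer surplus without the control is ½ · (33 - 29.5) · 14 = 24.5.
With the ceiling, producers sell 6 units at 31, so PS = ½ · (31 - 29.5) · 6 = 4.5.
Change in producer surplus = 4.5 - 24.5 = -20.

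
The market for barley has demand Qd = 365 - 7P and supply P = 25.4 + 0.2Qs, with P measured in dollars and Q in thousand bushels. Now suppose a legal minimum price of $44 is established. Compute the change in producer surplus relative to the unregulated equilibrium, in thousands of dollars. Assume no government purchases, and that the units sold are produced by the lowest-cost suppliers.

Rearranging supply gives Qs = 5P - 127. Setting quantity demanded equal to quantity supplied, 365 - 7P = 5P - 127, gives P* = 41 and Q* = 78.
The floor of 44 is above the equilibrium price 41, so it binds.
At P = 44: Qd = 365 - 7·44 = 57 and Qs = 5·44 - 127 = 93.
Producer surplus without the control is ½ · (41 - 25.4) · 78 = 608.4.
With the floor, 57 units are sold at 44. The supply price at Q = 57 is 36.8, so PS = ½ · [(44 - 25.4) + (44 - 36.8)] · 57 = 735.3.
Change in producer surplus = 735.3 - 608.4 = 126.9.

126.9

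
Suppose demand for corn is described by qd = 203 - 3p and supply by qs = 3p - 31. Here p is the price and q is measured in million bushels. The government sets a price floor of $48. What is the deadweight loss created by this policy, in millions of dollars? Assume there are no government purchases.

243

Equilibrium: 203 - 3p = 3p - 31, so 234 = 6p and p* = 39, q* = 86.
Since 48 > 39, the floor is binding.
At p = 48: qd = 203 - 3·48 = 59 and qs = 3·48 - 31 = 113.
Quantity traded falls to 59. At q = 59 the demand price is (203 - 59)/3 = 48 and the supply price is (31 + 59)/3 = 30.
Deadweight loss = ½ · (48 - 30) · (86 - 59) = ½ · 18 · 27 = 243.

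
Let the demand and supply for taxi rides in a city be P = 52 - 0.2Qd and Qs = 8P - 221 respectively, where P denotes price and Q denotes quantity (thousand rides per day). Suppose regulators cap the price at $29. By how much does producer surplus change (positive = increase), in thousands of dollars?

Rearranging demand gives Qd = 260 - 5P. In a free market, 260 - 5P = 8P - 221 gives the equilibrium P* = 37, Q* = 75.
Because the ceiling (29) lies below the market-clearing price, it is binding.
At P = 29: Qd = 260 - 5·29 = 115 and Qs = 8·29 - 221 = 11.
Producer surplus without the control is ½ · (37 - 27.625) · 75 = 351.5625.
With the ceiling, producers sell 11 units at 29, so PS = ½ · (29 - 27.625) · 11 = 7.5625.
Change in producer surplus = 7.5625 - 351.5625 = -344.

-344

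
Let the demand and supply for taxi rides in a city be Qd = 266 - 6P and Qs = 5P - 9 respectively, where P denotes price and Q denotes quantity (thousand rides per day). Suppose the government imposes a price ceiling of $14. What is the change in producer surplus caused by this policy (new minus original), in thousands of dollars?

In a free market, 266 - 6P = 5P - 9 gives the equilibrium P* = 25, Q* = 116.
The ceiling of 14 is below the equilibrium price 25, so it binds.
At P = 14: Qd = 266 - 6·14 = 182 and Qs = 5·14 - 9 = 61.
Producer surplus without the control is ½ · (25 - 1.8) · 116 = 1345.6.
With the ceiling, producers sell 61 units at 14, so PS = ½ · (14 - 1.8) · 61 = 372.1.
Change in producer surplus = 372.1 - 1345.6 = -973.5.

-973.5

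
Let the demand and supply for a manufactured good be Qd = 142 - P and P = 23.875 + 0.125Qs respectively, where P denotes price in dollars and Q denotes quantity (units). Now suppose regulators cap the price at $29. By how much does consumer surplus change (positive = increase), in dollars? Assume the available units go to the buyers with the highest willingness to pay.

Rearranging supply gives Qs = 8P - 191. Equilibrium: 142 - P = 8P - 191, so 333 = 9P and P* = 37, Q* = 105.
The ceiling of 29 is below the equilibrium price 37, so it binds.
At P = 29: Qd = 142 - 29 = 113 and Qs = 8·29 - 191 = 41.
Consumer surplus without the control is ½ · (142 - 37) · 105 = 5512.5.
With the ceiling, 41 units are sold at 29 (assume they go to the highest-value buyers). The demand price at Q = 41 is 101, so CS = ½ · [(142 - 29) + (101 - 29)] · 41 = 3792.5.
Change in consumer surplus = 3792.5 - 5512.5 = -1720.

-1720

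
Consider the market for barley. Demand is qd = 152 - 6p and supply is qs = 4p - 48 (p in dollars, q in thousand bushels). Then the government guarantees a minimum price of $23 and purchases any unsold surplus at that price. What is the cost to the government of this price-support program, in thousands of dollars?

690

Without the control the market clears where 152 - 6p = 4p - 48, i.e. p* = 20 and q* = 32.
Since 23 > 20, the floor is binding.
At p = 23: qd = 152 - 6·23 = 14 and qs = 4·23 - 48 = 44.
Surplus = qs - qd = 30.
Government expenditure = surplus × support price = 30 × 23 = 690.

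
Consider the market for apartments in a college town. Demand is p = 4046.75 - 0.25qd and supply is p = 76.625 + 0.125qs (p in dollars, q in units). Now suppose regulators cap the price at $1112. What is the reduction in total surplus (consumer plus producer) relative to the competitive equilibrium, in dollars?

995328

Rearranging demand gives qd = 16187 - 4p; rearranging supply gives qs = 8p - 613. Without the control the market clears where 16187 - 4p = 8p - 613, i.e. p* = 1400 and q* = 10587.
Because the ceiling (1112) lies below the market-clearing price, it is binding.
At p = 1112: qd = 16187 - 4·1112 = 11739 and qs = 8·1112 - 613 = 8283.
Quantity traded falls to 8283. At q = 8283 the demand price is (16187 - 8283)/4 = 1976 and the supply price is (613 + 8283)/8 = 1112.
Deadweight loss = ½ · (1976 - 1112) · (10587 - 8283) = ½ · 864 · 2304 = 995328.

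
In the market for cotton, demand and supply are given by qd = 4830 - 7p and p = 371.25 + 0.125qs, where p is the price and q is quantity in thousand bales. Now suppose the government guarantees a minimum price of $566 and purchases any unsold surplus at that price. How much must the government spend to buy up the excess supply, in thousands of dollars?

390540

Rearranging supply gives qs = 8p - 2970. Setting quantity demanded equal to quantity supplied, 4830 - 7p = 8p - 2970, gives p* = 520 and q* = 1190.
The floor of 566 is above the equilibrium price 520, so it binds.
At p = 566: qd = 4830 - 7·566 = 868 and qs = 8·566 - 2970 = 1558.
Surplus = qs - qd = 690.
Government expenditure = surplus × support price = 690 × 566 = 390540.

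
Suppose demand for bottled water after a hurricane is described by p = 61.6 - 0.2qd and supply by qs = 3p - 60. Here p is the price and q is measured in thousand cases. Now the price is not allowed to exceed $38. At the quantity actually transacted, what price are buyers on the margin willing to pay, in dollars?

50.8

Rearranging demand gives qd = 308 - 5p. Without the control the market clears where 308 - 5p = 3p - 60, i.e. p* = 46 and q* = 78.
Because the ceiling (38) lies below the market-clearing price, it is binding.
At p = 38: qd = 308 - 5·38 = 118 and qs = 3·38 - 60 = 54.
Only 54 units reach the market. On the demand curve, the marginal buyer's willingness to pay at q = 54 is (308 - 54)/5 = 50.8.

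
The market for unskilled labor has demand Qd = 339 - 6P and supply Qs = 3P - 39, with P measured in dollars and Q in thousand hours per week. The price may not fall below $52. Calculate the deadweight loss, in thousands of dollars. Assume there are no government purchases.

Setting quantity demanded equal to quantity supplied, 339 - 6P = 3P - 39, gives P* = 42 and Q* = 87.
The floor of 52 is above the equilibrium price 42, so it binds.
At P = 52: Qd = 339 - 6·52 = 27 and Qs = 3·52 - 39 = 117.
Quantity traded falls to 27. At Q = 27 the demand price is (339 - 27)/6 = 52 and the supply price is (39 + 27)/3 = 22.
Deadweight loss = ½ · (52 - 22) · (87 - 27) = ½ · 30 · 60 = 900.

900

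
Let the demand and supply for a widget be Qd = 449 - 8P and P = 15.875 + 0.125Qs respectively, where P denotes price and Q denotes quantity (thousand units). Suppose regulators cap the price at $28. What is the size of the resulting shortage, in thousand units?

128

Rearranging supply gives Qs = 8P - 127. In a free market, 449 - 8P = 8P - 127 gives the equilibrium P* = 36, Q* = 161.
Because the ceiling (28) lies below the market-clearing price, it is binding.
At P = 28: Qd = 449 - 8·28 = 225 and Qs = 8·28 - 127 = 97.
Shortage = Qd - Qs = 225 - 97 = 128.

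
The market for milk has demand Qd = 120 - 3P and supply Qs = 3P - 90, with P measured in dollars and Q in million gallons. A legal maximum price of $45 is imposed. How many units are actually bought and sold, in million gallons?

Without the control the market clears where 120 - 3P = 3P - 90, i.e. P* = 35 and Q* = 15.
Since 45 is above P* = 35, the ceiling does not bind and the free-market outcome prevails.

15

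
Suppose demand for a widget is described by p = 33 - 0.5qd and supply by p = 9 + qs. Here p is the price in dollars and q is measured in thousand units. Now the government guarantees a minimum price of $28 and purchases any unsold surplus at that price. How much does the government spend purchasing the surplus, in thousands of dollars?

Rearranging demand gives qd = 66 - 2p; rearranging supply gives qs = p - 9. Setting quantity demanded equal to quantity supplied, 66 - 2p = p - 9, gives p* = 25 and q* = 16.
The floor of 28 is above the equilibrium price 25, so it binds.
At p = 28: qd = 66 - 2·28 = 10 and qs = 28 - 9 = 19.
Surplus = qs - qd = 9.
Government expenditure = surplus × support price = 9 × 28 = 252.

252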